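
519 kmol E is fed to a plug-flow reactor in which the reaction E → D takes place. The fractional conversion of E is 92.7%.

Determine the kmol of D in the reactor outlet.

481 kmol

E reacted = 0.927 × 519 = 481.1 kmol; ν_E = −1, so ξ = 481.1/1 = 481.1 kmol.
Outlet amounts (n = n₀ + ν ξ):
  E: 519 − 1(481.1) = 37.89
  D: 0 + 1(481.1) = 481.1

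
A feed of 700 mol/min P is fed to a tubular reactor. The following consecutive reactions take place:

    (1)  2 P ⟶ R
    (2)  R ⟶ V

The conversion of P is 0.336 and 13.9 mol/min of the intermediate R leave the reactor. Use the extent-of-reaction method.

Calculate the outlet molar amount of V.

104 mol/min

Conversion of P: P consumed = 2ξ₁ = 0.336 × 700 → ξ₁ = 117.6 mol/min.
R balance: n_R = 0 + 1ξ₁ − 1ξ₂ = 13.9 → ξ₂ = (1·117.6 − 13.9)/1 = 103.7 mol/min.
Outlet amounts (n = n₀ + Σ ν·ξ):
  P: 700 − 2(117.6) = 464.8
  R: 0 + 1(117.6) − 1(103.7) = 13.9
  V: 0 + 1(103.7) = 103.7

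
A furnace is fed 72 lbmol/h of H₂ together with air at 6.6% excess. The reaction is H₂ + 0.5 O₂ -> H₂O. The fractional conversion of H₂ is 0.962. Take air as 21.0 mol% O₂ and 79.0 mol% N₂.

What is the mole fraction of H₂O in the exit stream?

Stoichiometric O₂ = 0.5 × 72 = 36 lbmol/h; O₂ fed = 36 × 1.066 = 38.38 lbmol/h.
N₂ fed = 38.38 × 79/21 = 144.4 lbmol/h.
Fuel reacted = 0.962 × 72 → ξ = 69.26 lbmol/h.
Outlet (n = n₀ + ν ξ):
  H₂: 72 − 1(69.26) = 2.736
  O₂: 38.38 − 0.5(69.26) = 3.744
  N₂: 144.4 (inert)
  H₂O: 0 + 1(69.26) = 69.26
Total out = 220.1 lbmol/h; y_H₂O = 69.26 / 220.1 = 0.3147.

0.315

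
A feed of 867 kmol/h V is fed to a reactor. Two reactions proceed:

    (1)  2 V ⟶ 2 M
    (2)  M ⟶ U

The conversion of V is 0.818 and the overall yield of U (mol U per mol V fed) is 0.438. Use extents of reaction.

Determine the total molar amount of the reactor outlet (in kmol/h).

Conversion of V: V consumed = 2ξ₁ = 0.818 × 867 → ξ₁ = 354.6 kmol/h.
Yield of U: 1ξ₂ / 867 = 0.438 → ξ₂ = 379.7 kmol/h.
Outlet amounts (n = n₀ + Σ ν·ξ):
  V: 867 − 2(354.6) = 157.8
  M: 0 + 2(354.6) − 1(379.7) = 329.5
  U: 0 + 1(379.7) = 379.7
Total out = 157.8 + 329.5 + 379.7 = 867 kmol/h.

867 kmol/h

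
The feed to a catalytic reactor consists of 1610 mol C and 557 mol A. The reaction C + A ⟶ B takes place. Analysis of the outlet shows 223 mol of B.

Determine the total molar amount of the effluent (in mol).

For B: n = n₀ + 1ξ → 223 = 0 + 1ξ, giving ξ = 223 mol.
Outlet amounts (n = n₀ + ν ξ):
  C: 1610 − 1(223) = 1387
  A: 557 − 1(223) = 334
  B: 0 + 1(223) = 223
Total out = 1387 + 334 + 223 = 1944 mol.

1940 mol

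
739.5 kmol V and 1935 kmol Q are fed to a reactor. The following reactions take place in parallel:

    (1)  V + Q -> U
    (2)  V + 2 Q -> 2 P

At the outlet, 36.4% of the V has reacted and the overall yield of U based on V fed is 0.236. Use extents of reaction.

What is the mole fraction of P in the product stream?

Yield of U: 1ξ₁ / 739.5 = 0.236 → ξ₁ = 174.5 kmol.
Conversion of V: 1ξ₁ + 1ξ₂ = 0.364 × 739.5 = 269.2 → ξ₂ = 94.66 kmol.
Outlet amounts (n = n₀ + Σ ν·ξ):
  V: 739.5 − 1(174.5) − 1(94.66) = 470.3
  Q: 1935 − 1(174.5) − 2(94.66) = 1571
  U: 0 + 1(174.5) = 174.5
  P: 0 + 2(94.66) = 189.3
Total out = 2405 kmol; y_P = 189.3 / 2405 = 0.07871.

0.0787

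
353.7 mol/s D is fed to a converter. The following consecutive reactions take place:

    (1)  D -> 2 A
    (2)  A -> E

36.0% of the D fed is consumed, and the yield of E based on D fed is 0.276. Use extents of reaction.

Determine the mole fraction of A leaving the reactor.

0.326

Conversion of D: D consumed = 1ξ₁ = 0.36 × 353.7 → ξ₁ = 127.3 mol/s.
Yield of E: 1ξ₂ / 353.7 = 0.276 → ξ₂ = 97.62 mol/s.
Outlet amounts (n = n₀ + Σ ν·ξ):
  D: 353.7 − 1(127.3) = 226.4
  A: 0 + 2(127.3) − 1(97.62) = 157
  E: 0 + 1(97.62) = 97.62
Total out = 481 mol/s; y_A = 157 / 481 = 0.3265.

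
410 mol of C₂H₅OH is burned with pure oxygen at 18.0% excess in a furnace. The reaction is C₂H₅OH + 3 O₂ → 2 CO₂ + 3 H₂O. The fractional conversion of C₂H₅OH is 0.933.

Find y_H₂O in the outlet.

Stoichiometric O₂ = 3 × 410 = 1230 mol; O₂ fed = 1230 × 1.180 = 1451 mol.
Fuel reacted = 0.933 × 410 → ξ = 382.5 mol.
Outlet (n = n₀ + ν ξ):
  C₂H₅OH: 410 − 1(382.5) = 27.47
  O₂: 1451 − 3(382.5) = 303.8
  CO₂: 0 + 2(382.5) = 765.1
  H₂O: 0 + 3(382.5) = 1148
Total out = 2244 mol; y_H₂O = 1148 / 2244 = 0.5114.

0.511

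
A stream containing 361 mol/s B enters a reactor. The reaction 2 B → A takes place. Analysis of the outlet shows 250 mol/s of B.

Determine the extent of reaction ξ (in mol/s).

For B: n = n₀ − 2ξ → 250 = 361 − 2ξ, giving ξ = 55.5 mol/s.
Outlet amounts (n = n₀ + ν ξ):
  B: 361 − 2(55.5) = 250
  A: 0 + 1(55.5) = 55.5

ξ = 55.5 mol/s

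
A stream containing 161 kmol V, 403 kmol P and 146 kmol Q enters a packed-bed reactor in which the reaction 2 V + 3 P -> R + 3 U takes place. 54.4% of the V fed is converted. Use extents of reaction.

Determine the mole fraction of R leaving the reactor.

0.0657

V reacted = 0.544 × 161 = 87.58 kmol; ν_V = −2, so ξ = 87.58/2 = 43.79 kmol.
Outlet amounts (n = n₀ + ν ξ):
  V: 161 − 2(43.79) = 73.42
  P: 403 − 3(43.79) = 271.6
  R: 0 + 1(43.79) = 43.79
  U: 0 + 3(43.79) = 131.4
  Q: 146 (inert)
Total out = 666.2 kmol; y_R = 43.79 / 666.2 = 0.06573.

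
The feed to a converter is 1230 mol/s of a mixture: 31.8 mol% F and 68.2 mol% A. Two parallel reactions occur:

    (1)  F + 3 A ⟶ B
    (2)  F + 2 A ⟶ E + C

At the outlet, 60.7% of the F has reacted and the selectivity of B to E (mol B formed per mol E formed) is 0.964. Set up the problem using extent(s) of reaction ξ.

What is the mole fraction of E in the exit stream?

0.159

Conversion of F: F consumed = 0.607 × 391.1 = 237.4 mol/s = 1ξ₁ + 1ξ₂.
Selectivity: 1ξ₁ / (1ξ₂) = 0.964 → ξ₁ = 0.964 ξ₂.
Substitute: (1·0.964 + 1) ξ₂ = 237.4 → ξ₂ = 120.9 mol/s, ξ₁ = 116.5 mol/s.
Outlet amounts (n = n₀ + Σ ν·ξ):
  F: 391.1 − 1(116.5) − 1(120.9) = 153.7
  A: 838.9 − 3(116.5) − 2(120.9) = 247.5
  B: 0 + 1(116.5) = 116.5
  E: 0 + 1(120.9) = 120.9
  C: 0 + 1(120.9) = 120.9
Total out = 759.5 mol/s; y_E = 120.9 / 759.5 = 0.1592.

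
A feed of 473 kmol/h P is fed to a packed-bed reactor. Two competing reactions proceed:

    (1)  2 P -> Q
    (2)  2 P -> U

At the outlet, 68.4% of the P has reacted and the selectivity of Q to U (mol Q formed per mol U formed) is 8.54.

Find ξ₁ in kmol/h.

ξ₁ = 145 kmol/h

Conversion of P: P consumed = 0.684 × 473 = 323.5 kmol/h = 2ξ₁ + 2ξ₂.
Selectivity: 1ξ₁ / (1ξ₂) = 8.54 → ξ₁ = 8.54 ξ₂.
Substitute: (2·8.54 + 2) ξ₂ = 323.5 → ξ₂ = 16.96 kmol/h, ξ₁ = 144.8 kmol/h.
Outlet amounts (n = n₀ + Σ ν·ξ):
  P: 473 − 2(144.8) − 2(16.96) = 149.5
  Q: 0 + 1(144.8) = 144.8
  U: 0 + 1(16.96) = 16.96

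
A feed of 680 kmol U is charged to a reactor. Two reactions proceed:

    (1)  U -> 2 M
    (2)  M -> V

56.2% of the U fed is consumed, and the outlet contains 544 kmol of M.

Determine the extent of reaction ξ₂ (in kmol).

ξ₂ = 220 kmol

Conversion of U: U consumed = 1ξ₁ = 0.562 × 680 → ξ₁ = 382.2 kmol.
M balance: n_M = 0 + 2ξ₁ − 1ξ₂ = 544 → ξ₂ = (2·382.2 − 544)/1 = 220.3 kmol.
Outlet amounts (n = n₀ + Σ ν·ξ):
  U: 680 − 1(382.2) = 297.8
  M: 0 + 2(382.2) − 1(220.3) = 544
  V: 0 + 1(220.3) = 220.3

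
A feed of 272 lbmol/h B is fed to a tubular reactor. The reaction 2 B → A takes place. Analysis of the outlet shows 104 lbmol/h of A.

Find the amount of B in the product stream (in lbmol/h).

64 lbmol/h

For A: n = n₀ + 1ξ → 104 = 0 + 1ξ, giving ξ = 104 lbmol/h.
Outlet amounts (n = n₀ + ν ξ):
  B: 272 − 2(104) = 64
  A: 0 + 1(104) = 104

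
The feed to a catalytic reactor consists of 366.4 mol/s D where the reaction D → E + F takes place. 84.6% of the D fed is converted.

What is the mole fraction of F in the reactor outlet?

0.458

D reacted = 0.846 × 366.4 = 310 mol/s; ν_D = −1, so ξ = 310/1 = 310 mol/s.
Outlet amounts (n = n₀ + ν ξ):
  D: 366.4 − 1(310) = 56.43
  E: 0 + 1(310) = 310
  F: 0 + 1(310) = 310
Total out = 676.4 mol/s; y_F = 310 / 676.4 = 0.4583.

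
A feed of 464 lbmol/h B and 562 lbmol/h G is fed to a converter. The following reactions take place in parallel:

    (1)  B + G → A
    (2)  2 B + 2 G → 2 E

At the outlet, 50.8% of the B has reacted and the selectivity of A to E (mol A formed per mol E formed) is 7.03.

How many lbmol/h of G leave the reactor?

326 lbmol/h

Conversion of B: B consumed = 0.508 × 464 = 235.7 lbmol/h = 1ξ₁ + 2ξ₂.
Selectivity: 1ξ₁ / (2ξ₂) = 7.03 → ξ₁ = 14.06 ξ₂.
Substitute: (1·14.06 + 2) ξ₂ = 235.7 → ξ₂ = 14.68 lbmol/h, ξ₁ = 206.4 lbmol/h.
Outlet amounts (n = n₀ + Σ ν·ξ):
  B: 464 − 1(206.4) − 2(14.68) = 228.3
  G: 562 − 1(206.4) − 2(14.68) = 326.3
  A: 0 + 1(206.4) = 206.4
  E: 0 + 2(14.68) = 29.35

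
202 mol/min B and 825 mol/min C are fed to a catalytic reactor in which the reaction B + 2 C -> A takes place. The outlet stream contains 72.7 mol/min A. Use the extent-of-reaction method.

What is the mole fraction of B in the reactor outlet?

For A: n = n₀ + 1ξ → 72.7 = 0 + 1ξ, giving ξ = 72.7 mol/min.
Outlet amounts (n = n₀ + ν ξ):
  B: 202 − 1(72.7) = 129.3
  C: 825 − 2(72.7) = 679.6
  A: 0 + 1(72.7) = 72.7
Total out = 881.6 mol/min; y_B = 129.3 / 881.6 = 0.1467.

0.147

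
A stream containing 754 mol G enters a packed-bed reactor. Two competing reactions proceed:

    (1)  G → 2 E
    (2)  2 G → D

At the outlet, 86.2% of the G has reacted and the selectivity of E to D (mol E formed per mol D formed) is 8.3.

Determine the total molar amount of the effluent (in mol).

1090 mol

Conversion of G: G consumed = 0.862 × 754 = 649.9 mol = 1ξ₁ + 2ξ₂.
Selectivity: 2ξ₁ / (1ξ₂) = 8.3 → ξ₁ = 4.15 ξ₂.
Substitute: (1·4.15 + 2) ξ₂ = 649.9 → ξ₂ = 105.7 mol, ξ₁ = 438.6 mol.
Outlet amounts (n = n₀ + Σ ν·ξ):
  G: 754 − 1(438.6) − 2(105.7) = 104.1
  E: 0 + 2(438.6) = 877.2
  D: 0 + 1(105.7) = 105.7
Total out = 104.1 + 877.2 + 105.7 = 1087 mol.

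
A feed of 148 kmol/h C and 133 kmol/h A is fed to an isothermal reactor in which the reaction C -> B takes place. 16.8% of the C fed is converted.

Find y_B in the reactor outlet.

C reacted = 0.168 × 148 = 24.86 kmol/h; ν_C = −1, so ξ = 24.86/1 = 24.86 kmol/h.
Outlet amounts (n = n₀ + ν ξ):
  C: 148 − 1(24.86) = 123.1
  B: 0 + 1(24.86) = 24.86
  A: 133 (inert)
Total out = 281 kmol/h; y_B = 24.86 / 281 = 0.08848.

0.0885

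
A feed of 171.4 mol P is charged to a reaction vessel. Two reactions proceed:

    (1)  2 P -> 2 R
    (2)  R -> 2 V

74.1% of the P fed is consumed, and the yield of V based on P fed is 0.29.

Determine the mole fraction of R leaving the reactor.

0.521

Conversion of P: P consumed = 2ξ₁ = 0.741 × 171.4 → ξ₁ = 63.5 mol.
Yield of V: 2ξ₂ / 171.4 = 0.29 → ξ₂ = 24.85 mol.
Outlet amounts (n = n₀ + Σ ν·ξ):
  P: 171.4 − 2(63.5) = 44.39
  R: 0 + 2(63.5) − 1(24.85) = 102.2
  V: 0 + 2(24.85) = 49.71
Total out = 196.3 mol; y_R = 102.2 / 196.3 = 0.5205.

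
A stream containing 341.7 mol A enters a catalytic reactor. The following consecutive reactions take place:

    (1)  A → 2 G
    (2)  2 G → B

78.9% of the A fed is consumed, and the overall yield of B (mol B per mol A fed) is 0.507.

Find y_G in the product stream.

Conversion of A: A consumed = 1ξ₁ = 0.789 × 341.7 → ξ₁ = 269.6 mol.
Yield of B: 1ξ₂ / 341.7 = 0.507 → ξ₂ = 173.2 mol.
Outlet amounts (n = n₀ + Σ ν·ξ):
  A: 341.7 − 1(269.6) = 72.1
  G: 0 + 2(269.6) − 2(173.2) = 192.7
  B: 0 + 1(173.2) = 173.2
Total out = 438.1 mol; y_G = 192.7 / 438.1 = 0.4399.

0.44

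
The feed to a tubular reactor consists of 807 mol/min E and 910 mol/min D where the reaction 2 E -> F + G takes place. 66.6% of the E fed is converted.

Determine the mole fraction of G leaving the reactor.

0.157

E reacted = 0.666 × 807 = 537.5 mol/min; ν_E = −2, so ξ = 537.5/2 = 268.7 mol/min.
Outlet amounts (n = n₀ + ν ξ):
  E: 807 − 2(268.7) = 269.5
  F: 0 + 1(268.7) = 268.7
  G: 0 + 1(268.7) = 268.7
  D: 910 (inert)
Total out = 1717 mol/min; y_G = 268.7 / 1717 = 0.1565.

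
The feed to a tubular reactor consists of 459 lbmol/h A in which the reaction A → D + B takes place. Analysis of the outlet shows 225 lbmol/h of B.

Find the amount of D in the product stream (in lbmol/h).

For B: n = n₀ + 1ξ → 225 = 0 + 1ξ, giving ξ = 225 lbmol/h.
Outlet amounts (n = n₀ + ν ξ):
  A: 459 − 1(225) = 234
  D: 0 + 1(225) = 225
  B: 0 + 1(225) = 225

225 lbmol/h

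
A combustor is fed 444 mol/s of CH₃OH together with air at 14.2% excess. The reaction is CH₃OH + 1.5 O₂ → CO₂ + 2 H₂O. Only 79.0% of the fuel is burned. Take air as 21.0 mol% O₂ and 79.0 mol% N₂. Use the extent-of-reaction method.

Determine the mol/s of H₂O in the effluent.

702 mol/s

Stoichiometric O₂ = 1.5 × 444 = 666 mol/s; O₂ fed = 666 × 1.142 = 760.6 mol/s.
N₂ fed = 760.6 × 79/21 = 2861 mol/s.
Fuel reacted = 0.79 × 444 → ξ = 350.8 mol/s.
Outlet (n = n₀ + ν ξ):
  CH₃OH: 444 − 1(350.8) = 93.24
  O₂: 760.6 − 1.5(350.8) = 234.4
  N₂: 2861 (inert)
  CO₂: 0 + 1(350.8) = 350.8
  H₂O: 0 + 2(350.8) = 701.5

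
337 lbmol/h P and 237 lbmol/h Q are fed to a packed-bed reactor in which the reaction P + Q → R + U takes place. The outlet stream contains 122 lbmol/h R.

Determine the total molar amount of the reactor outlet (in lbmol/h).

574 lbmol/h

For R: n = n₀ + 1ξ → 122 = 0 + 1ξ, giving ξ = 122 lbmol/h.
Outlet amounts (n = n₀ + ν ξ):
  P: 337 − 1(122) = 215
  Q: 237 − 1(122) = 115
  R: 0 + 1(122) = 122
  U: 0 + 1(122) = 122
Total out = 215 + 115 + 122 + 122 = 574 lbmol/h.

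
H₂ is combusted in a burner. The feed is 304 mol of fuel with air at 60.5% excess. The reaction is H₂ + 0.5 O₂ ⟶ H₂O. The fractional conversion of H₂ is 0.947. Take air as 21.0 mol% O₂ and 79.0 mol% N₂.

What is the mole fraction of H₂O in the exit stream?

0.218

Stoichiometric O₂ = 0.5 × 304 = 152 mol; O₂ fed = 152 × 1.605 = 244 mol.
N₂ fed = 244 × 79/21 = 917.8 mol.
Fuel reacted = 0.947 × 304 → ξ = 287.9 mol.
Outlet (n = n₀ + ν ξ):
  H₂: 304 − 1(287.9) = 16.11
  O₂: 244 − 0.5(287.9) = 100
  N₂: 917.8 (inert)
  H₂O: 0 + 1(287.9) = 287.9
Total out = 1322 mol; y_H₂O = 287.9 / 1322 = 0.2178.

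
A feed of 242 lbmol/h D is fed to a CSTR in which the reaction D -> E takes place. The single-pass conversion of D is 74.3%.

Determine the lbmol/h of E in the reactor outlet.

180 lbmol/h

D reacted = 0.743 × 242 = 179.8 lbmol/h; ν_D = −1, so ξ = 179.8/1 = 179.8 lbmol/h.
Outlet amounts (n = n₀ + ν ξ):
  D: 242 − 1(179.8) = 62.19
  E: 0 + 1(179.8) = 179.8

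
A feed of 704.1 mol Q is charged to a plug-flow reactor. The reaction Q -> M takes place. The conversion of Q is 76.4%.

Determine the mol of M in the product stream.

Q reacted = 0.764 × 704.1 = 537.9 mol; ν_Q = −1, so ξ = 537.9/1 = 537.9 mol.
Outlet amounts (n = n₀ + ν ξ):
  Q: 704.1 − 1(537.9) = 166.2
  M: 0 + 1(537.9) = 537.9

538 mol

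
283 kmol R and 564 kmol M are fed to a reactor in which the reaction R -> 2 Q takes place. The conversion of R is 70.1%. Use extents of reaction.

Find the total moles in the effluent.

1050 kmol

R reacted = 0.701 × 283 = 198.4 kmol; ν_R = −1, so ξ = 198.4/1 = 198.4 kmol.
Outlet amounts (n = n₀ + ν ξ):
  R: 283 − 1(198.4) = 84.62
  Q: 0 + 2(198.4) = 396.8
  M: 564 (inert)
Total out = 84.62 + 396.8 + 564 = 1045 kmol.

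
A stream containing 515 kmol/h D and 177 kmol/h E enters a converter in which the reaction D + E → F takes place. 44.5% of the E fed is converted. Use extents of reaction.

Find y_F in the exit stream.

0.128

E reacted = 0.445 × 177 = 78.77 kmol/h; ν_E = −1, so ξ = 78.77/1 = 78.77 kmol/h.
Outlet amounts (n = n₀ + ν ξ):
  D: 515 − 1(78.77) = 436.2
  E: 177 − 1(78.77) = 98.23
  F: 0 + 1(78.77) = 78.77
Total out = 613.2 kmol/h; y_F = 78.77 / 613.2 = 0.1284.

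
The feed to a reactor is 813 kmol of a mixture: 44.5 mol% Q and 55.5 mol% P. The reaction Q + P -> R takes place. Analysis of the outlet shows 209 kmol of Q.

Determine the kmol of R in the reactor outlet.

For Q: n = n₀ − 1ξ → 209 = 361.8 − 1ξ, giving ξ = 152.8 kmol.
Outlet amounts (n = n₀ + ν ξ):
  Q: 361.8 − 1(152.8) = 209
  P: 451.2 − 1(152.8) = 298.4
  R: 0 + 1(152.8) = 152.8

153 kmol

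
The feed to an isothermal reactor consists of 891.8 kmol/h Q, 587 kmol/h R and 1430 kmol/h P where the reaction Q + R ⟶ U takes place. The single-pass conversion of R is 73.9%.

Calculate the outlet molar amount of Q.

458 kmol/h

R reacted = 0.739 × 587 = 433.8 kmol/h; ν_R = −1, so ξ = 433.8/1 = 433.8 kmol/h.
Outlet amounts (n = n₀ + ν ξ):
  Q: 891.8 − 1(433.8) = 458
  R: 587 − 1(433.8) = 153.2
  U: 0 + 1(433.8) = 433.8
  P: 1430 (inert)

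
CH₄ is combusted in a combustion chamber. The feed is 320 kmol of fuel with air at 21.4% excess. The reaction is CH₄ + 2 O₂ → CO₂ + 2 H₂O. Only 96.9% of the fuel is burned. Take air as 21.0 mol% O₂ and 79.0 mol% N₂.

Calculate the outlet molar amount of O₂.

Stoichiometric O₂ = 2 × 320 = 640 kmol; O₂ fed = 640 × 1.214 = 777 kmol.
N₂ fed = 777 × 79/21 = 2923 kmol.
Fuel reacted = 0.969 × 320 → ξ = 310.1 kmol.
Outlet (n = n₀ + ν ξ):
  CH₄: 320 − 1(310.1) = 9.92
  O₂: 777 − 2(310.1) = 156.8
  N₂: 2923 (inert)
  CO₂: 0 + 1(310.1) = 310.1
  H₂O: 0 + 2(310.1) = 620.2

157 kmol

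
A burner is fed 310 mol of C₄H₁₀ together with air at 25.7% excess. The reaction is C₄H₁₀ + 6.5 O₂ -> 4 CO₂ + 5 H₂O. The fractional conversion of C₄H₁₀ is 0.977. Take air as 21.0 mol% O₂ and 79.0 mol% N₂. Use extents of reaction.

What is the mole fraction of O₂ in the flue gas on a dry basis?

Stoichiometric O₂ = 6.5 × 310 = 2015 mol; O₂ fed = 2015 × 1.257 = 2533 mol.
N₂ fed = 2533 × 79/21 = 9528 mol.
Fuel reacted = 0.977 × 310 → ξ = 302.9 mol.
Outlet (n = n₀ + ν ξ):
  C₄H₁₀: 310 − 1(302.9) = 7.13
  O₂: 2533 − 6.5(302.9) = 564.2
  N₂: 9528 (inert)
  CO₂: 0 + 4(302.9) = 1211
  H₂O: 0 + 5(302.9) = 1514
Dry total = 11310 mol; y_O₂ (dry) = 564.2 / 11310 = 0.04988.

0.0499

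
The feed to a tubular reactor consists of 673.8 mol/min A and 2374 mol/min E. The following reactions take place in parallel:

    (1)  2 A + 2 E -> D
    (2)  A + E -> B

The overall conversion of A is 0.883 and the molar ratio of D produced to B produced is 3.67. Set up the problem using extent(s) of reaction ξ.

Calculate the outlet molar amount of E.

1780 mol/min

Conversion of A: A consumed = 0.883 × 673.8 = 595 mol/min = 2ξ₁ + 1ξ₂.
Selectivity: 1ξ₁ / (1ξ₂) = 3.67 → ξ₁ = 3.67 ξ₂.
Substitute: (2·3.67 + 1) ξ₂ = 595 → ξ₂ = 71.34 mol/min, ξ₁ = 261.8 mol/min.
Outlet amounts (n = n₀ + Σ ν·ξ):
  A: 673.8 − 2(261.8) − 1(71.34) = 78.83
  E: 2374 − 2(261.8) − 1(71.34) = 1779
  D: 0 + 1(261.8) = 261.8
  B: 0 + 1(71.34) = 71.34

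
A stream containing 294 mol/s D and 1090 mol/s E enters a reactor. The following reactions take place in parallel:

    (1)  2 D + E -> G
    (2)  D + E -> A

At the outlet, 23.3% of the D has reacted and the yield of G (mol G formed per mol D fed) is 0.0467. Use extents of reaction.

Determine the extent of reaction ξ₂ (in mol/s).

ξ₂ = 41 mol/s

Yield of G: 1ξ₁ / 294 = 0.0467 → ξ₁ = 13.73 mol/s.
Conversion of D: 2ξ₁ + 1ξ₂ = 0.233 × 294 = 68.5 → ξ₂ = 41.04 mol/s.
Outlet amounts (n = n₀ + Σ ν·ξ):
  D: 294 − 2(13.73) − 1(41.04) = 225.5
  E: 1090 − 1(13.73) − 1(41.04) = 1035
  G: 0 + 1(13.73) = 13.73
  A: 0 + 1(41.04) = 41.04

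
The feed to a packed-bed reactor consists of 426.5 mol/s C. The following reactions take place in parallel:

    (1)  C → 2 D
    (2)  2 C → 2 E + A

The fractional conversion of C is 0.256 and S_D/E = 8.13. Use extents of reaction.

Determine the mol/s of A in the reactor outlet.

10.8 mol/s

Conversion of C: C consumed = 0.256 × 426.5 = 109.2 mol/s = 1ξ₁ + 2ξ₂.
Selectivity: 2ξ₁ / (2ξ₂) = 8.13 → ξ₁ = 8.13 ξ₂.
Substitute: (1·8.13 + 2) ξ₂ = 109.2 → ξ₂ = 10.78 mol/s, ξ₁ = 87.63 mol/s.
Outlet amounts (n = n₀ + Σ ν·ξ):
  C: 426.5 − 1(87.63) − 2(10.78) = 317.3
  D: 0 + 2(87.63) = 175.3
  E: 0 + 2(10.78) = 21.56
  A: 0 + 1(10.78) = 10.78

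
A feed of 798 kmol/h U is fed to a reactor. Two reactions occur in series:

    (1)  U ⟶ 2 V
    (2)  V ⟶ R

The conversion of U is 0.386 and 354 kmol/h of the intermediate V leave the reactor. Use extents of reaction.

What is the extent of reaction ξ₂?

ξ₂ = 262 kmol/h

Conversion of U: U consumed = 1ξ₁ = 0.386 × 798 → ξ₁ = 308 kmol/h.
V balance: n_V = 0 + 2ξ₁ − 1ξ₂ = 354 → ξ₂ = (2·308 − 354)/1 = 262.1 kmol/h.
Outlet amounts (n = n₀ + Σ ν·ξ):
  U: 798 − 1(308) = 490
  V: 0 + 2(308) − 1(262.1) = 354
  R: 0 + 1(262.1) = 262.1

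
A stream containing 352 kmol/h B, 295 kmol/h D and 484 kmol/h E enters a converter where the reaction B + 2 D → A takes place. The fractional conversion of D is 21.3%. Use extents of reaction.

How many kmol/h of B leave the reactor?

D reacted = 0.213 × 295 = 62.84 kmol/h; ν_D = −2, so ξ = 62.84/2 = 31.42 kmol/h.
Outlet amounts (n = n₀ + ν ξ):
  B: 352 − 1(31.42) = 320.6
  D: 295 − 2(31.42) = 232.2
  A: 0 + 1(31.42) = 31.42
  E: 484 (inert)

321 kmol/h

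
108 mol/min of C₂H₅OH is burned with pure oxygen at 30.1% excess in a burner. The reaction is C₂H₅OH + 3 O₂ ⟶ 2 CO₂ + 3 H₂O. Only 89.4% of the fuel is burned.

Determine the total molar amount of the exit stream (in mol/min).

Stoichiometric O₂ = 3 × 108 = 324 mol/min; O₂ fed = 324 × 1.301 = 421.5 mol/min.
Fuel reacted = 0.894 × 108 → ξ = 96.55 mol/min.
Outlet (n = n₀ + ν ξ):
  C₂H₅OH: 108 − 1(96.55) = 11.45
  O₂: 421.5 − 3(96.55) = 131.9
  CO₂: 0 + 2(96.55) = 193.1
  H₂O: 0 + 3(96.55) = 289.7
Total out = 11.45 + 131.9 + 193.1 + 289.7 = 626.1 mol/min.

626 mol/min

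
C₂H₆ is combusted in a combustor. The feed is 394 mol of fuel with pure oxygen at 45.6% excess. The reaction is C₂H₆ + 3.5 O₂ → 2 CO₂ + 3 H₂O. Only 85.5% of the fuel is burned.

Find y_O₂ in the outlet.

Stoichiometric O₂ = 3.5 × 394 = 1379 mol; O₂ fed = 1379 × 1.456 = 2008 mol.
Fuel reacted = 0.855 × 394 → ξ = 336.9 mol.
Outlet (n = n₀ + ν ξ):
  C₂H₆: 394 − 1(336.9) = 57.13
  O₂: 2008 − 3.5(336.9) = 828.8
  CO₂: 0 + 2(336.9) = 673.7
  H₂O: 0 + 3(336.9) = 1011
Total out = 2570 mol; y_O₂ = 828.8 / 2570 = 0.3224.

0.322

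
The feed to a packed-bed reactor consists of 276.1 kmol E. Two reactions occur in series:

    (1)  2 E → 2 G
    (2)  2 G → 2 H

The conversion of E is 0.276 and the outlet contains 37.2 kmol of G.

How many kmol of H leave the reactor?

Conversion of E: E consumed = 2ξ₁ = 0.276 × 276.1 → ξ₁ = 38.1 kmol.
G balance: n_G = 0 + 2ξ₁ − 2ξ₂ = 37.2 → ξ₂ = (2·38.1 − 37.2)/2 = 19.5 kmol.
Outlet amounts (n = n₀ + Σ ν·ξ):
  E: 276.1 − 2(38.1) = 199.9
  G: 0 + 2(38.1) − 2(19.5) = 37.2
  H: 0 + 2(19.5) = 39

39 kmol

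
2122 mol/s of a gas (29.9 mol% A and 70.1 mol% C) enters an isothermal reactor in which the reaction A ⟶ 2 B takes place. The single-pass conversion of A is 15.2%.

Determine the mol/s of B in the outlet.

A reacted = 0.152 × 634.5 = 96.44 mol/s; ν_A = −1, so ξ = 96.44/1 = 96.44 mol/s.
Outlet amounts (n = n₀ + ν ξ):
  A: 634.5 − 1(96.44) = 538
  B: 0 + 2(96.44) = 192.9
  C: 1488 (inert)

193 mol/s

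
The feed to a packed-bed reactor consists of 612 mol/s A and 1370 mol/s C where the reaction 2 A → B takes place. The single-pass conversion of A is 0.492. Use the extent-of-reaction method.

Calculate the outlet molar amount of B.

151 mol/s

A reacted = 0.492 × 612 = 301.1 mol/s; ν_A = −2, so ξ = 301.1/2 = 150.6 mol/s.
Outlet amounts (n = n₀ + ν ξ):
  A: 612 − 2(150.6) = 310.9
  B: 0 + 1(150.6) = 150.6
  C: 1370 (inert)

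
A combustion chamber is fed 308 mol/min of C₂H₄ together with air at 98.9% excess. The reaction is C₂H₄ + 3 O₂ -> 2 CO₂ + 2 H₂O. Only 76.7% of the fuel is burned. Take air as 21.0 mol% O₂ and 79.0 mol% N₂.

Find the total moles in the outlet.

9060 mol/min

Stoichiometric O₂ = 3 × 308 = 924 mol/min; O₂ fed = 924 × 1.989 = 1838 mol/min.
N₂ fed = 1838 × 79/21 = 6914 mol/min.
Fuel reacted = 0.767 × 308 → ξ = 236.2 mol/min.
Outlet (n = n₀ + ν ξ):
  C₂H₄: 308 − 1(236.2) = 71.76
  O₂: 1838 − 3(236.2) = 1129
  N₂: 6914 (inert)
  CO₂: 0 + 2(236.2) = 472.5
  H₂O: 0 + 2(236.2) = 472.5
Total out = 71.76 + 1129 + 6914 + 472.5 + 472.5 = 9060 mol/min.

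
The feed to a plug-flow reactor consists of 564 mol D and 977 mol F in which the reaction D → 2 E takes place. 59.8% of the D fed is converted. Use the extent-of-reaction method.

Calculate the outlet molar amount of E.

D reacted = 0.598 × 564 = 337.3 mol; ν_D = −1, so ξ = 337.3/1 = 337.3 mol.
Outlet amounts (n = n₀ + ν ξ):
  D: 564 − 1(337.3) = 226.7
  E: 0 + 2(337.3) = 674.5
  F: 977 (inert)

675 mol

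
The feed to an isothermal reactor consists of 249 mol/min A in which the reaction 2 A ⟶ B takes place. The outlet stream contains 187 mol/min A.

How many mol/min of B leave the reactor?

For A: n = n₀ − 2ξ → 187 = 249 − 2ξ, giving ξ = 31 mol/min.
Outlet amounts (n = n₀ + ν ξ):
  A: 249 − 2(31) = 187
  B: 0 + 1(31) = 31

31 mol/min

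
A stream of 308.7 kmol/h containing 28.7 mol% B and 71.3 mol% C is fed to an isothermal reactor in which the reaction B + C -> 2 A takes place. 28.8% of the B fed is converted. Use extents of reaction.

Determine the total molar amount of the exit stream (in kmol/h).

309 kmol/h

B reacted = 0.288 × 88.6 = 25.52 kmol/h; ν_B = −1, so ξ = 25.52/1 = 25.52 kmol/h.
Outlet amounts (n = n₀ + ν ξ):
  B: 88.6 − 1(25.52) = 63.08
  C: 220.1 − 1(25.52) = 194.6
  A: 0 + 2(25.52) = 51.03
Total out = 63.08 + 194.6 + 51.03 = 308.7 kmol/h.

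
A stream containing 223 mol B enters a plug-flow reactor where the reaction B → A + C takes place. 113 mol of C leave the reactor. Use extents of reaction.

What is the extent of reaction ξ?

For C: n = n₀ + 1ξ → 113 = 0 + 1ξ, giving ξ = 113 mol.
Outlet amounts (n = n₀ + ν ξ):
  B: 223 − 1(113) = 110
  A: 0 + 1(113) = 113
  C: 0 + 1(113) = 113

ξ = 113 mol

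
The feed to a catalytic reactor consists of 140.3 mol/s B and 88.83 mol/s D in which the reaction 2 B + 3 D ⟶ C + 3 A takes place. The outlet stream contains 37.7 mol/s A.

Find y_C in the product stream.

For A: n = n₀ + 3ξ → 37.7 = 0 + 3ξ, giving ξ = 12.57 mol/s.
Outlet amounts (n = n₀ + ν ξ):
  B: 140.3 − 2(12.57) = 115.2
  D: 88.83 − 3(12.57) = 51.13
  C: 0 + 1(12.57) = 12.57
  A: 0 + 3(12.57) = 37.7
Total out = 216.6 mol/s; y_C = 12.57 / 216.6 = 0.05803.

0.058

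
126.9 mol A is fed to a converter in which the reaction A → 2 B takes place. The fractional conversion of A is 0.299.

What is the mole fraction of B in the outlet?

A reacted = 0.299 × 126.9 = 37.94 mol; ν_A = −1, so ξ = 37.94/1 = 37.94 mol.
Outlet amounts (n = n₀ + ν ξ):
  A: 126.9 − 1(37.94) = 88.96
  B: 0 + 2(37.94) = 75.89
Total out = 164.8 mol; y_B = 75.89 / 164.8 = 0.4604.

0.46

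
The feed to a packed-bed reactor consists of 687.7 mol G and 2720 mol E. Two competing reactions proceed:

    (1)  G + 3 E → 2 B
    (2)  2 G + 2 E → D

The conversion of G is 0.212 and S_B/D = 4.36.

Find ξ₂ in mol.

ξ₂ = 34.9 mol

Conversion of G: G consumed = 0.212 × 687.7 = 145.8 mol = 1ξ₁ + 2ξ₂.
Selectivity: 2ξ₁ / (1ξ₂) = 4.36 → ξ₁ = 2.18 ξ₂.
Substitute: (1·2.18 + 2) ξ₂ = 145.8 → ξ₂ = 34.88 mol, ξ₁ = 76.04 mol.
Outlet amounts (n = n₀ + Σ ν·ξ):
  G: 687.7 − 1(76.04) − 2(34.88) = 541.9
  E: 2720 − 3(76.04) − 2(34.88) = 2422
  B: 0 + 2(76.04) = 152.1
  D: 0 + 1(34.88) = 34.88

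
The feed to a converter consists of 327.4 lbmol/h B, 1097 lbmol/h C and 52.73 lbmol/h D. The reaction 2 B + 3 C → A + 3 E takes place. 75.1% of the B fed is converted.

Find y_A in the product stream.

0.0908

B reacted = 0.751 × 327.4 = 245.9 lbmol/h; ν_B = −2, so ξ = 245.9/2 = 122.9 lbmol/h.
Outlet amounts (n = n₀ + ν ξ):
  B: 327.4 − 2(122.9) = 81.52
  C: 1097 − 3(122.9) = 728.2
  A: 0 + 1(122.9) = 122.9
  E: 0 + 3(122.9) = 368.8
  D: 52.73 (inert)
Total out = 1354 lbmol/h; y_A = 122.9 / 1354 = 0.09078.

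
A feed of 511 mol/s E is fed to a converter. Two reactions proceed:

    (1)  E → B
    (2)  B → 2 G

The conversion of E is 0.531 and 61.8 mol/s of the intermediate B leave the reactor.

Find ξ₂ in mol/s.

Conversion of E: E consumed = 1ξ₁ = 0.531 × 511 → ξ₁ = 271.3 mol/s.
B balance: n_B = 0 + 1ξ₁ − 1ξ₂ = 61.8 → ξ₂ = (1·271.3 − 61.8)/1 = 209.5 mol/s.
Outlet amounts (n = n₀ + Σ ν·ξ):
  E: 511 − 1(271.3) = 239.7
  B: 0 + 1(271.3) − 1(209.5) = 61.8
  G: 0 + 2(209.5) = 419.1

ξ₂ = 210 mol/s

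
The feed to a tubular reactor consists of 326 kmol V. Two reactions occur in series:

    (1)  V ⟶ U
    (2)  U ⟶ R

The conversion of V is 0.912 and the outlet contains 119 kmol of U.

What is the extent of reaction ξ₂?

ξ₂ = 178 kmol

Conversion of V: V consumed = 1ξ₁ = 0.912 × 326 → ξ₁ = 297.3 kmol.
U balance: n_U = 0 + 1ξ₁ − 1ξ₂ = 119 → ξ₂ = (1·297.3 − 119)/1 = 178.3 kmol.
Outlet amounts (n = n₀ + Σ ν·ξ):
  V: 326 − 1(297.3) = 28.69
  U: 0 + 1(297.3) − 1(178.3) = 119
  R: 0 + 1(178.3) = 178.3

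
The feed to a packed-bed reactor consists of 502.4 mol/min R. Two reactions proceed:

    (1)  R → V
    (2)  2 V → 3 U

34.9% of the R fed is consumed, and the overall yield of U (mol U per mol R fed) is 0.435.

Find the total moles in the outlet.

575 mol/min

Conversion of R: R consumed = 1ξ₁ = 0.349 × 502.4 → ξ₁ = 175.3 mol/min.
Yield of U: 3ξ₂ / 502.4 = 0.435 → ξ₂ = 72.85 mol/min.
Outlet amounts (n = n₀ + Σ ν·ξ):
  R: 502.4 − 1(175.3) = 327.1
  V: 0 + 1(175.3) − 2(72.85) = 29.64
  U: 0 + 3(72.85) = 218.5
Total out = 327.1 + 29.64 + 218.5 = 575.2 mol/min.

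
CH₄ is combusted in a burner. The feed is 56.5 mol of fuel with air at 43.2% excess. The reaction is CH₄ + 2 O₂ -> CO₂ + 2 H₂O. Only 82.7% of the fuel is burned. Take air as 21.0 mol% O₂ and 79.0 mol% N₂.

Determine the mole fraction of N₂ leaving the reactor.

Stoichiometric O₂ = 2 × 56.5 = 113 mol; O₂ fed = 113 × 1.432 = 161.8 mol.
N₂ fed = 161.8 × 79/21 = 608.7 mol.
Fuel reacted = 0.827 × 56.5 → ξ = 46.73 mol.
Outlet (n = n₀ + ν ξ):
  CH₄: 56.5 − 1(46.73) = 9.775
  O₂: 161.8 − 2(46.73) = 68.37
  N₂: 608.7 (inert)
  CO₂: 0 + 1(46.73) = 46.73
  H₂O: 0 + 2(46.73) = 93.45
Total out = 827.1 mol; y_N₂ = 608.7 / 827.1 = 0.736.

0.736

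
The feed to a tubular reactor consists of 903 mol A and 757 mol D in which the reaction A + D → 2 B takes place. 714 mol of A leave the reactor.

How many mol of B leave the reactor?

For A: n = n₀ − 1ξ → 714 = 903 − 1ξ, giving ξ = 189 mol.
Outlet amounts (n = n₀ + ν ξ):
  A: 903 − 1(189) = 714
  D: 757 − 1(189) = 568
  B: 0 + 2(189) = 378

378 mol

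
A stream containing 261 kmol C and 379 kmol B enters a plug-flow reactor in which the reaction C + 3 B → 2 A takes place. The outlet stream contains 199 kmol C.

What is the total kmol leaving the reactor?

516 kmol

For C: n = n₀ − 1ξ → 199 = 261 − 1ξ, giving ξ = 62 kmol.
Outlet amounts (n = n₀ + ν ξ):
  C: 261 − 1(62) = 199
  B: 379 − 3(62) = 193
  A: 0 + 2(62) = 124
Total out = 199 + 193 + 124 = 516 kmol.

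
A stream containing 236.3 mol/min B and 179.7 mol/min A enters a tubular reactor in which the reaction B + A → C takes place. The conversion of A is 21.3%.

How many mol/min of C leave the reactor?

A reacted = 0.213 × 179.7 = 38.28 mol/min; ν_A = −1, so ξ = 38.28/1 = 38.28 mol/min.
Outlet amounts (n = n₀ + ν ξ):
  B: 236.3 − 1(38.28) = 198
  A: 179.7 − 1(38.28) = 141.4
  C: 0 + 1(38.28) = 38.28

38.3 mol/min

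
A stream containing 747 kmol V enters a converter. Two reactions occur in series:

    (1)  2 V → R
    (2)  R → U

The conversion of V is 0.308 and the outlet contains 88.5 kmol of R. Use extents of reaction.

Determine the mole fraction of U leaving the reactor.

Conversion of V: V consumed = 2ξ₁ = 0.308 × 747 → ξ₁ = 115 kmol.
R balance: n_R = 0 + 1ξ₁ − 1ξ₂ = 88.5 → ξ₂ = (1·115 − 88.5)/1 = 26.54 kmol.
Outlet amounts (n = n₀ + Σ ν·ξ):
  V: 747 − 2(115) = 516.9
  R: 0 + 1(115) − 1(26.54) = 88.5
  U: 0 + 1(26.54) = 26.54
Total out = 632 kmol; y_U = 26.54 / 632 = 0.04199.

0.042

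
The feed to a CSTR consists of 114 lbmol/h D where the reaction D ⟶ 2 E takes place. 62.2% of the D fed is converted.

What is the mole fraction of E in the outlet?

D reacted = 0.622 × 114 = 70.91 lbmol/h; ν_D = −1, so ξ = 70.91/1 = 70.91 lbmol/h.
Outlet amounts (n = n₀ + ν ξ):
  D: 114 − 1(70.91) = 43.09
  E: 0 + 2(70.91) = 141.8
Total out = 184.9 lbmol/h; y_E = 141.8 / 184.9 = 0.767.

0.767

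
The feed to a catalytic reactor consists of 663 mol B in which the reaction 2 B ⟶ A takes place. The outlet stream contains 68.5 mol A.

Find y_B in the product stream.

For A: n = n₀ + 1ξ → 68.5 = 0 + 1ξ, giving ξ = 68.5 mol.
Outlet amounts (n = n₀ + ν ξ):
  B: 663 − 2(68.5) = 526
  A: 0 + 1(68.5) = 68.5
Total out = 594.5 mol; y_B = 526 / 594.5 = 0.8848.

0.885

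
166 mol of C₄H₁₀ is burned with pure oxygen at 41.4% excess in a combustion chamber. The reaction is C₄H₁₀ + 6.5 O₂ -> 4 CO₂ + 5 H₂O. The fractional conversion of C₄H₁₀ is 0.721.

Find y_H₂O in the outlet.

0.32

Stoichiometric O₂ = 6.5 × 166 = 1079 mol; O₂ fed = 1079 × 1.414 = 1526 mol.
Fuel reacted = 0.721 × 166 → ξ = 119.7 mol.
Outlet (n = n₀ + ν ξ):
  C₄H₁₀: 166 − 1(119.7) = 46.31
  O₂: 1526 − 6.5(119.7) = 747.7
  CO₂: 0 + 4(119.7) = 478.7
  H₂O: 0 + 5(119.7) = 598.4
Total out = 1871 mol; y_H₂O = 598.4 / 1871 = 0.3198.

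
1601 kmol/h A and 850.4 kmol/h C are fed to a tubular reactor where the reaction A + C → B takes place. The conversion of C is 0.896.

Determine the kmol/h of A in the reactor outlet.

C reacted = 0.896 × 850.4 = 762 kmol/h; ν_C = −1, so ξ = 762/1 = 762 kmol/h.
Outlet amounts (n = n₀ + ν ξ):
  A: 1601 − 1(762) = 839
  C: 850.4 − 1(762) = 88.44
  B: 0 + 1(762) = 762

839 kmol/h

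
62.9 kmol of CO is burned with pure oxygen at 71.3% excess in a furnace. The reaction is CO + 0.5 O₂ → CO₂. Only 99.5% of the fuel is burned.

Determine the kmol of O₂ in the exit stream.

Stoichiometric O₂ = 0.5 × 62.9 = 31.45 kmol; O₂ fed = 31.45 × 1.713 = 53.87 kmol.
Fuel reacted = 0.995 × 62.9 → ξ = 62.59 kmol.
Outlet (n = n₀ + ν ξ):
  CO: 62.9 − 1(62.59) = 0.3145
  O₂: 53.87 − 0.5(62.59) = 22.58
  CO₂: 0 + 1(62.59) = 62.59

22.6 kmol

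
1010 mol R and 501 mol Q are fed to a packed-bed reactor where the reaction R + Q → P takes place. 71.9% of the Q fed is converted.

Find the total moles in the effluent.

Q reacted = 0.719 × 501 = 360.2 mol; ν_Q = −1, so ξ = 360.2/1 = 360.2 mol.
Outlet amounts (n = n₀ + ν ξ):
  R: 1010 − 1(360.2) = 649.8
  Q: 501 − 1(360.2) = 140.8
  P: 0 + 1(360.2) = 360.2
Total out = 649.8 + 140.8 + 360.2 = 1151 mol.

1150 mol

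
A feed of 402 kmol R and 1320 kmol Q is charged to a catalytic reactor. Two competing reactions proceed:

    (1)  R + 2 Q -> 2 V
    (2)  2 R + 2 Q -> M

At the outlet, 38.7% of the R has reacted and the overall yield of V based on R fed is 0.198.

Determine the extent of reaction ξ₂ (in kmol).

ξ₂ = 57.9 kmol

Yield of V: 2ξ₁ / 402 = 0.198 → ξ₁ = 39.8 kmol.
Conversion of R: 1ξ₁ + 2ξ₂ = 0.387 × 402 = 155.6 → ξ₂ = 57.89 kmol.
Outlet amounts (n = n₀ + Σ ν·ξ):
  R: 402 − 1(39.8) − 2(57.89) = 246.4
  Q: 1320 − 2(39.8) − 2(57.89) = 1125
  V: 0 + 2(39.8) = 79.6
  M: 0 + 1(57.89) = 57.89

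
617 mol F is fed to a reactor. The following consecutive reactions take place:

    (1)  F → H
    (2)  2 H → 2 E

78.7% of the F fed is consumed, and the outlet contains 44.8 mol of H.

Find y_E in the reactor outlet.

Conversion of F: F consumed = 1ξ₁ = 0.787 × 617 → ξ₁ = 485.6 mol.
H balance: n_H = 0 + 1ξ₁ − 2ξ₂ = 44.8 → ξ₂ = (1·485.6 − 44.8)/2 = 220.4 mol.
Outlet amounts (n = n₀ + Σ ν·ξ):
  F: 617 − 1(485.6) = 131.4
  H: 0 + 1(485.6) − 2(220.4) = 44.8
  E: 0 + 2(220.4) = 440.8
Total out = 617 mol; y_E = 440.8 / 617 = 0.7144.

0.714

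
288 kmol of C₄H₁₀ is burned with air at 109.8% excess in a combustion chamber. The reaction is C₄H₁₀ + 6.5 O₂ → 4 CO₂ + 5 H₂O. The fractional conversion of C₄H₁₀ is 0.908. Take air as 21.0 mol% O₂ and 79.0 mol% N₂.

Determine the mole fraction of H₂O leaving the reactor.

Stoichiometric O₂ = 6.5 × 288 = 1872 kmol; O₂ fed = 1872 × 2.098 = 3927 kmol.
N₂ fed = 3927 × 79/21 = 14770 kmol.
Fuel reacted = 0.908 × 288 → ξ = 261.5 kmol.
Outlet (n = n₀ + ν ξ):
  C₄H₁₀: 288 − 1(261.5) = 26.5
  O₂: 3927 − 6.5(261.5) = 2228
  N₂: 14770 (inert)
  CO₂: 0 + 4(261.5) = 1046
  H₂O: 0 + 5(261.5) = 1308
Total out = 19380 kmol; y_H₂O = 1308 / 19380 = 0.06746.

0.0675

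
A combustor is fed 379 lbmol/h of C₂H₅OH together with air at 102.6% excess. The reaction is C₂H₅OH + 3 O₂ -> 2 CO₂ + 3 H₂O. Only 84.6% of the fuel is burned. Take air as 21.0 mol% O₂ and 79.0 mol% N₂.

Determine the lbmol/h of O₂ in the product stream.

1340 lbmol/h

Stoichiometric O₂ = 3 × 379 = 1137 lbmol/h; O₂ fed = 1137 × 2.026 = 2304 lbmol/h.
N₂ fed = 2304 × 79/21 = 8666 lbmol/h.
Fuel reacted = 0.846 × 379 → ξ = 320.6 lbmol/h.
Outlet (n = n₀ + ν ξ):
  C₂H₅OH: 379 − 1(320.6) = 58.37
  O₂: 2304 − 3(320.6) = 1342
  N₂: 8666 (inert)
  CO₂: 0 + 2(320.6) = 641.3
  H₂O: 0 + 3(320.6) = 961.9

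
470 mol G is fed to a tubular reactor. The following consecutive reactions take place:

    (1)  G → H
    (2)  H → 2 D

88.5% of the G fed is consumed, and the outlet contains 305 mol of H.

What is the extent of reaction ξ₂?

ξ₂ = 111 mol

Conversion of G: G consumed = 1ξ₁ = 0.885 × 470 → ξ₁ = 415.9 mol.
H balance: n_H = 0 + 1ξ₁ − 1ξ₂ = 305 → ξ₂ = (1·415.9 − 305)/1 = 110.9 mol.
Outlet amounts (n = n₀ + Σ ν·ξ):
  G: 470 − 1(415.9) = 54.05
  H: 0 + 1(415.9) − 1(110.9) = 305
  D: 0 + 2(110.9) = 221.9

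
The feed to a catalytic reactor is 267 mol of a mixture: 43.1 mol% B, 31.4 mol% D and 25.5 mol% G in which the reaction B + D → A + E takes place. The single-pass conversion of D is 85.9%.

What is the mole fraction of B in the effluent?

0.161

D reacted = 0.859 × 83.84 = 72.02 mol; ν_D = −1, so ξ = 72.02/1 = 72.02 mol.
Outlet amounts (n = n₀ + ν ξ):
  B: 115.1 − 1(72.02) = 43.06
  D: 83.84 − 1(72.02) = 11.82
  A: 0 + 1(72.02) = 72.02
  E: 0 + 1(72.02) = 72.02
  G: 68.08 (inert)
Total out = 267 mol; y_B = 43.06 / 267 = 0.1613.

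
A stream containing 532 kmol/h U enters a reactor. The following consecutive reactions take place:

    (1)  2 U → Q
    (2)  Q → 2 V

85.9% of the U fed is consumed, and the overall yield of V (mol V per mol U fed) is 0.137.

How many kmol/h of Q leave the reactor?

Conversion of U: U consumed = 2ξ₁ = 0.859 × 532 → ξ₁ = 228.5 kmol/h.
Yield of V: 2ξ₂ / 532 = 0.137 → ξ₂ = 36.44 kmol/h.
Outlet amounts (n = n₀ + Σ ν·ξ):
  U: 532 − 2(228.5) = 75.01
  Q: 0 + 1(228.5) − 1(36.44) = 192.1
  V: 0 + 2(36.44) = 72.88

192 kmol/h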